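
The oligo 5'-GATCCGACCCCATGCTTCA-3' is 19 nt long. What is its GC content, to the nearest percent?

Scanning the sequence gives T=4, C=8, G=3, A=4.
G+C = 3 + 8 = 11 out of 19 bases
%GC = 11/19 × 100 = 57.89% ≈ 58%

58%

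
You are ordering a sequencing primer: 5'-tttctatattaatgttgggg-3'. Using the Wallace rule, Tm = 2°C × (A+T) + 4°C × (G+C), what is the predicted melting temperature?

52°C

Counting bases: G=5, C=1, T=10, A=4
So N_AT = 14 and N_GC = 6.
Tm = 2×14 + 4×6 = 52°C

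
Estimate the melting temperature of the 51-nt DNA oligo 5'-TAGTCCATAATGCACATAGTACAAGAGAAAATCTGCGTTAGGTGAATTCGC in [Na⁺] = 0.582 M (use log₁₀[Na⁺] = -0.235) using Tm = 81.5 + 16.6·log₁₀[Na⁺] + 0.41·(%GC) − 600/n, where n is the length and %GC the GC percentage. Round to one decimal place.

81.9°C

Length n = 51. Counting bases: G=11, C=9, T=13, A=18
G+C = 20, so %GC = 20/51 × 100 = 39.216%
Salt term: 16.6 × (-0.235) = -3.901
GC term: 0.41 × 39.216 = 16.079; length term: −600/51 = −11.765
Tm = 81.5 + (-3.901) + 16.079 − 11.765 = 81.913 → 81.9°C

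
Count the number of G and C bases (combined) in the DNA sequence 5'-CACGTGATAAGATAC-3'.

Scanning the sequence gives T=3, G=3, A=6, C=3.
Total G or C: 3 + 3 = 6

6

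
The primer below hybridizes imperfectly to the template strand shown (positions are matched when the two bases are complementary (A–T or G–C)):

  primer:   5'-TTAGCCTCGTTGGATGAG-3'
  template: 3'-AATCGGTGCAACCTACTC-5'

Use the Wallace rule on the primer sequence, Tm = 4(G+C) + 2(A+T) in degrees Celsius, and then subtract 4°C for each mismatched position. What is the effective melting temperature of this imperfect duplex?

50°C

Primer base counts: A=3, T=6, G=6, C=3 → A+T=9, G+C=9
Perfect-match Tm = 2(9) + 4(9) = 18 + 36 = 54°C
Mismatches (positions where the bases are not complementary): 1 (at position 7)
Effective Tm = 54 − 1×4 = 54 − 4 = 50°C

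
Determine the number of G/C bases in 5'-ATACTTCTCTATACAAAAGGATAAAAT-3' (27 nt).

Scanning the sequence gives A=13, T=8, G=2, C=4.
G+C = 2 + 4 = 6

6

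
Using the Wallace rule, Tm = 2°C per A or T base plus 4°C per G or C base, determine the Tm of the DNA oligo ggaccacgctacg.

44°C

G=4, T=1, A=3, C=5
AT pairs contribute 4, GC pairs contribute 9.
Tm = 2(4) + 4(9) = 8 + 36 = 44°C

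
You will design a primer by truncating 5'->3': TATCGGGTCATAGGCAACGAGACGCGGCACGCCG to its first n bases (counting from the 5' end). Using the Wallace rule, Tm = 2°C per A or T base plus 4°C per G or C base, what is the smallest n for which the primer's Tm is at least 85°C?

n = 27

First 26 bases: TATCGGGTCATAGGCAACGAGACGCG → Tm = 82°C (< 85°C)
First 27 bases: TATCGGGTCATAGGCAACGAGACGCGG → Tm = 86°C (≥ 85°C)
Each additional base adds 2°C (A/T) or 4°C (G/C), so Tm is non-decreasing in n; n = 27 is the first length to reach 85°C.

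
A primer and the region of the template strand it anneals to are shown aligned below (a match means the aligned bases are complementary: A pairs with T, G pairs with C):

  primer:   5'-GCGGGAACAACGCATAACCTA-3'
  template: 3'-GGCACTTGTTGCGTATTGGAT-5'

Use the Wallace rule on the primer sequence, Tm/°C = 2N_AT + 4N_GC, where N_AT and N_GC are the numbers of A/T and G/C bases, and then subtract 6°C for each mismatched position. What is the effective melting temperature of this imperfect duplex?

52°C

Primer base counts: A=8, T=2, G=5, C=6 → A+T=10, G+C=11
Perfect-match Tm = 2(10) + 4(11) = 20 + 44 = 64°C
Mismatches (positions where the bases are not complementary): 2 (at positions 1, 4)
Effective Tm = 64 − 2×6 = 64 − 12 = 52°C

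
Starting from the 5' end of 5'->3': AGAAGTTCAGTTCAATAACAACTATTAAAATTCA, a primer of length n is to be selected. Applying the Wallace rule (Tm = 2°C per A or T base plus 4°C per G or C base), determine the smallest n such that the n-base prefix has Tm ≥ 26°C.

n = 10

First 9 bases: AGAAGTTCA → Tm = 24°C (< 26°C)
First 10 bases: AGAAGTTCAG → Tm = 28°C (≥ 26°C)
Each additional base adds 2°C (A/T) or 4°C (G/C), so Tm is non-decreasing in n; n = 10 is the first length to reach 26°C.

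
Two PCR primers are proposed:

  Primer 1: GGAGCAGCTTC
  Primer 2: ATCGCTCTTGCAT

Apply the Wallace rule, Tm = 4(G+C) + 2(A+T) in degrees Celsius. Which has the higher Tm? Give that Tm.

Primer 2, 38°C

Primer 1: A+T=4, G+C=7 → Tm = 2(4)+4(7) = 36°C
Primer 2: A+T=7, G+C=6 → Tm = 2(7)+4(6) = 38°C
36°C vs 38°C → primer 2 is higher.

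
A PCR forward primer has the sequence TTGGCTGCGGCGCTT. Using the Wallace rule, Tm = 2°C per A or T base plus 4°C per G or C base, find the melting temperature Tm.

50°C

Counting bases: G=6, T=5, A=0, C=4
AT pairs contribute 5, GC pairs contribute 10.
Tm = 2(5) + 4(10) = 10 + 40 = 50°C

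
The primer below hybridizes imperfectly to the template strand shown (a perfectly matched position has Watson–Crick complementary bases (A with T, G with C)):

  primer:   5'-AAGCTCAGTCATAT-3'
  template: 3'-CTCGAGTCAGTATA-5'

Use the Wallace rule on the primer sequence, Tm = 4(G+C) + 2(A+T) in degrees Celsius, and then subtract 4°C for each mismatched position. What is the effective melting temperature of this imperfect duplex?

34°C

Primer base counts: A=5, T=4, G=2, C=3 → A+T=9, G+C=5
Perfect-match Tm = 2(9) + 4(5) = 18 + 20 = 38°C
Mismatches (positions where the bases are not complementary): 1 (at position 1)
Effective Tm = 38 − 1×4 = 38 − 4 = 34°C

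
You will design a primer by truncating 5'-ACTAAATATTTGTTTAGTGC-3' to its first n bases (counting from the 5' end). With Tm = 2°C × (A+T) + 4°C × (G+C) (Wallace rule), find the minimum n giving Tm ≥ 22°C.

First 9 bases: ACTAAATAT → Tm = 20°C (< 22°C)
First 10 bases: ACTAAATATT → Tm = 22°C (≥ 22°C)
Since every base adds ≥2°C, Tm only increases with n, so the threshold is first crossed at n = 10.

n = 10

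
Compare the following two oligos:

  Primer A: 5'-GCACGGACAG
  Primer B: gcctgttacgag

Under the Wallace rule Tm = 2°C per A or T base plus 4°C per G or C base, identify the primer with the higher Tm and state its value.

Primer A: A+T=3, G+C=7 → Tm = 2(3)+4(7) = 34°C
Primer B: A+T=5, G+C=7 → Tm = 2(5)+4(7) = 38°C
34°C vs 38°C → primer B is higher.

Primer B, 38°C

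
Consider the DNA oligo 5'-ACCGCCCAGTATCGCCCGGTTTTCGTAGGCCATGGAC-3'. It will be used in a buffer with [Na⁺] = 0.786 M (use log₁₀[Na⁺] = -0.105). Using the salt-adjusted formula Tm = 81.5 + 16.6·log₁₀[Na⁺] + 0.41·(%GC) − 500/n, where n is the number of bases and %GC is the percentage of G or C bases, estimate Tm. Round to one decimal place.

Length n = 37. Base counts: C=13, T=8, A=6, G=10
G+C = 23, so %GC = 23/37 × 100 = 62.162%
Salt term: 16.6 × (-0.105) = -1.743
GC term: 0.41 × 62.162 = 25.486; length term: −500/37 = −13.514
Tm = 81.5 + (-1.743) + 25.486 − 13.514 = 91.729 → 91.7°C

91.7°C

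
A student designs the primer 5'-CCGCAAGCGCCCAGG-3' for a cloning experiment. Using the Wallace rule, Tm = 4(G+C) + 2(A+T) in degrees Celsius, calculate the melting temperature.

54°C

Counting bases: A=3, C=7, T=0, G=5
So N_AT = 3 and N_GC = 12.
Tm = 2×3 + 4×12 = 54°C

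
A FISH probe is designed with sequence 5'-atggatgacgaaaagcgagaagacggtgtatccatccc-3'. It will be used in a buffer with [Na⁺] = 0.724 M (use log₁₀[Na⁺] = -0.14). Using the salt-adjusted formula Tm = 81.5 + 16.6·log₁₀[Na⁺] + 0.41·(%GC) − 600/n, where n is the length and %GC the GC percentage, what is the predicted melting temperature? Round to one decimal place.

Length n = 38. C=8, T=6, G=11, A=13
G+C = 19, so %GC = 19/38 × 100 = 50%
Salt term: 16.6 × (-0.14) = -2.324
GC term: 0.41 × 50 = 20.5; length term: −600/38 = −15.789
Tm = 81.5 + (-2.324) + 20.5 − 15.789 = 83.887 → 83.9°C

83.9°C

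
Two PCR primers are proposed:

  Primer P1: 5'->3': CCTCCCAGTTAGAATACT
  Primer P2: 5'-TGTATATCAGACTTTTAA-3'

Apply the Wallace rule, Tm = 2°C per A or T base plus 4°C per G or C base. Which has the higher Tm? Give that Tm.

Primer P1: A+T=10, G+C=8 → Tm = 2(10)+4(8) = 52°C
Primer P2: A+T=14, G+C=4 → Tm = 2(14)+4(4) = 44°C
52°C vs 44°C → primer P1 is higher.

Primer P1, 52°C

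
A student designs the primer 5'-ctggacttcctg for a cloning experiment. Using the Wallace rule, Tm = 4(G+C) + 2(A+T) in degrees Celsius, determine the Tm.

A=1, T=4, C=4, G=3
A+T = 5, G+C = 7
Tm = 2(5) + 4(7) = 10 + 28 = 38°C

38°C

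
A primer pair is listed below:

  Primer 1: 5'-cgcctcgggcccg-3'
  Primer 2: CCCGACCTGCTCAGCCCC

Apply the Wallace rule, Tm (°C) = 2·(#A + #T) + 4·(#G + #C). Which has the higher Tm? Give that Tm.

Primer 2, 64°C

Primer 1: A+T=1, G+C=12 → Tm = 2(1)+4(12) = 50°C
Primer 2: A+T=4, G+C=14 → Tm = 2(4)+4(14) = 64°C
50°C vs 64°C → primer 2 is higher.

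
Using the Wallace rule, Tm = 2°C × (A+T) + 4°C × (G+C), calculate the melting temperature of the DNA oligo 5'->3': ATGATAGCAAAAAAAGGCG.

Counting bases: C=2, G=5, A=10, T=2
AT pairs contribute 12, GC pairs contribute 7.
Tm = 2(12) + 4(7) = 24 + 28 = 52°C

52°C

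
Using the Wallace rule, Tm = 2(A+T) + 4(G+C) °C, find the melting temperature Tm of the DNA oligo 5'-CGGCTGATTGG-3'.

Scanning the sequence gives C=2, T=3, G=5, A=1.
So N_AT = 4 and N_GC = 7.
Tm = 2(4) + 4(7) = 8 + 28 = 36°C

36°C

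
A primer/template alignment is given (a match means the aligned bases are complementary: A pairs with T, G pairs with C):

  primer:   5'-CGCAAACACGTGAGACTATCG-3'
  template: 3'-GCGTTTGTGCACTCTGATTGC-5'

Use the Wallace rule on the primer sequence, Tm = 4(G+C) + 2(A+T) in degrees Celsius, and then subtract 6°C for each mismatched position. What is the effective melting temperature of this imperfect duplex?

Primer base counts: A=7, T=3, G=5, C=6 → A+T=10, G+C=11
Perfect-match Tm = 2(10) + 4(11) = 20 + 44 = 64°C
Mismatches (positions where the bases are not complementary): 1 (at position 19)
Effective Tm = 64 − 1×6 = 64 − 6 = 58°C

58°C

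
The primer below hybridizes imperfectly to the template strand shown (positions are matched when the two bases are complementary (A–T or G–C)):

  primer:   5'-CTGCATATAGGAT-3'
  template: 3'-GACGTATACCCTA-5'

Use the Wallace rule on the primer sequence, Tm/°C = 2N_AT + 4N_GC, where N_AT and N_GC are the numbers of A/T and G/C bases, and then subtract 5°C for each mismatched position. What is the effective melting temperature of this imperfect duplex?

31°C

Primer base counts: A=4, T=4, G=3, C=2 → A+T=8, G+C=5
Perfect-match Tm = 2(8) + 4(5) = 16 + 20 = 36°C
Mismatches (positions where the bases are not complementary): 1 (at position 9)
Effective Tm = 36 − 1×5 = 36 − 5 = 31°C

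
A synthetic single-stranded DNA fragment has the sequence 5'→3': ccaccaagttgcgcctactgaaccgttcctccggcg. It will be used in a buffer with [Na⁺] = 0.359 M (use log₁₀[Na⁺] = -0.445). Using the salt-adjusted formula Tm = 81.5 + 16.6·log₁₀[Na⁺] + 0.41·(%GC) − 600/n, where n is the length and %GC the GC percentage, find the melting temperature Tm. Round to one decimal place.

83.6°C

Length n = 36. Scanning the sequence gives G=8, C=15, A=6, T=7.
G+C = 23, so %GC = 23/36 × 100 = 63.889%
Salt term: 16.6 × (-0.445) = -7.387
GC term: 0.41 × 63.889 = 26.194; length term: −600/36 = −16.667
Tm = 81.5 + (-7.387) + 26.194 − 16.667 = 83.64 → 83.6°C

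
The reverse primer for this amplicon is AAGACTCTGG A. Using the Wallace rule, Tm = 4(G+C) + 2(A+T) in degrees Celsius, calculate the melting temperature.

32°C

Base counts: T=2, G=3, C=2, A=4
So N_AT = 6 and N_GC = 5.
Tm = 4·5 + 2·6 = 20 + 12 = 32°C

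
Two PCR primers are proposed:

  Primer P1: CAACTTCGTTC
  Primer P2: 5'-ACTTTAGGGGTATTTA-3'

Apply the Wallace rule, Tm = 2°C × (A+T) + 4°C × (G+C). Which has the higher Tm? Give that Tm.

Primer P1: A+T=6, G+C=5 → Tm = 2(6)+4(5) = 32°C
Primer P2: A+T=11, G+C=5 → Tm = 2(11)+4(5) = 42°C
32°C vs 42°C → primer P2 is higher.

Primer P2, 42°C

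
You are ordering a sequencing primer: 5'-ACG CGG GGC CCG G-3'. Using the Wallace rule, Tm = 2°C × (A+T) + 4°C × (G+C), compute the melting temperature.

Scanning the sequence gives T=0, A=1, G=7, C=5.
A+T = 1, G+C = 12
Tm = 4·12 + 2·1 = 48 + 2 = 50°C

50°C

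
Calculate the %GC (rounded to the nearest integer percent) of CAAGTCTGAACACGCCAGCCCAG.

Scanning the sequence gives T=2, G=5, C=9, A=7.
G+C = 5 + 9 = 14 out of 23 bases
%GC = 14/23 × 100 = 60.87% ≈ 61%

61%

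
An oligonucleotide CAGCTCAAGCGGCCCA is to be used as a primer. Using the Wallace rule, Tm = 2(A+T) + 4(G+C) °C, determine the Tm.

Counting bases: C=7, G=4, A=4, T=1
A+T = 5, G+C = 11
Tm = 4·11 + 2·5 = 44 + 10 = 54°C

54°C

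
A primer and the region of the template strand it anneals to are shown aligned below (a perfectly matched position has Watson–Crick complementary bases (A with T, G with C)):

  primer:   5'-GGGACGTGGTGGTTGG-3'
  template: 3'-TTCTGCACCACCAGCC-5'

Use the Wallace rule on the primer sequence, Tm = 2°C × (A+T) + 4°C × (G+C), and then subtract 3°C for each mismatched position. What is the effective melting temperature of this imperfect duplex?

45°C

Primer base counts: A=1, T=4, G=10, C=1 → A+T=5, G+C=11
Perfect-match Tm = 2(5) + 4(11) = 10 + 44 = 54°C
Mismatches (positions where the bases are not complementary): 3 (at positions 1, 2, 14)
Effective Tm = 54 − 3×3 = 54 − 9 = 45°C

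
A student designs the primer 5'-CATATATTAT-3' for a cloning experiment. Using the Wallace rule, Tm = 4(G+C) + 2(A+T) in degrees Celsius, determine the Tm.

22°C

Scanning the sequence gives A=4, C=1, G=0, T=5.
A+T = 9, G+C = 1
Tm = 2×9 + 4×1 = 22°C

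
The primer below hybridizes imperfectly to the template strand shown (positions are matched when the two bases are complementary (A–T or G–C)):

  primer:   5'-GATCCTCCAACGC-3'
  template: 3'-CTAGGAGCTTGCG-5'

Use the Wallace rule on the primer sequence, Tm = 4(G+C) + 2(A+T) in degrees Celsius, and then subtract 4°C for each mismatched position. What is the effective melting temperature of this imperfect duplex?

38°C

Primer base counts: A=3, T=2, G=2, C=6 → A+T=5, G+C=8
Perfect-match Tm = 2(5) + 4(8) = 10 + 32 = 42°C
Mismatches (positions where the bases are not complementary): 1 (at position 8)
Effective Tm = 42 − 1×4 = 42 − 4 = 38°C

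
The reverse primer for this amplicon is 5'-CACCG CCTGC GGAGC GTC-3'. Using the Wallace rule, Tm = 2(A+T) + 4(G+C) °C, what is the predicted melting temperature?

64°C

Base counts: T=2, A=2, G=6, C=8
AT pairs contribute 4, GC pairs contribute 14.
Tm = 4·14 + 2·4 = 56 + 8 = 64°C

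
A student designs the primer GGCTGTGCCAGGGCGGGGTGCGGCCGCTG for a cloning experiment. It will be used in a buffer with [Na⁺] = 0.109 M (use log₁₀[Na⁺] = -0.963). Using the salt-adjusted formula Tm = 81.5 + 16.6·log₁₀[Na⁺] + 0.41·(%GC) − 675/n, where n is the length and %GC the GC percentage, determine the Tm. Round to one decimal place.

Length n = 29. Base counts: C=8, T=4, A=1, G=16
G+C = 24, so %GC = 24/29 × 100 = 82.759%
Salt term: 16.6 × (-0.963) = -15.986
GC term: 0.41 × 82.759 = 33.931; length term: −675/29 = −23.276
Tm = 81.5 + (-15.986) + 33.931 − 23.276 = 76.169 → 76.2°C

76.2°C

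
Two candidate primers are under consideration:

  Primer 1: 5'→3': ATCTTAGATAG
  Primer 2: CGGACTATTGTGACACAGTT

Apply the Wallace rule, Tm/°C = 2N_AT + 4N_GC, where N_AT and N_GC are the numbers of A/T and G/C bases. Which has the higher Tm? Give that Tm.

Primer 2, 58°C

Primer 1: A+T=8, G+C=3 → Tm = 2(8)+4(3) = 28°C
Primer 2: A+T=11, G+C=9 → Tm = 2(11)+4(9) = 58°C
28°C vs 58°C → primer 2 is higher.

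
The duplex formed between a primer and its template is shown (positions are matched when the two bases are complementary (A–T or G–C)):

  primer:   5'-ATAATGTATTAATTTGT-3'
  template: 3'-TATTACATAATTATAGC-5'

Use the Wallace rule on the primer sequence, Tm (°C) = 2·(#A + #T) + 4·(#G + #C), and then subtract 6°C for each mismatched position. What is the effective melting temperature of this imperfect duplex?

Primer base counts: A=6, T=9, G=2, C=0 → A+T=15, G+C=2
Perfect-match Tm = 2(15) + 4(2) = 30 + 8 = 38°C
Mismatches (positions where the bases are not complementary): 3 (at positions 14, 16, 17)
Effective Tm = 38 − 3×6 = 38 − 18 = 20°C

20°C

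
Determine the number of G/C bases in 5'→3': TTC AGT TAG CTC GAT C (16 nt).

C=4, T=6, A=3, G=3
Total G or C: 3 + 4 = 7

7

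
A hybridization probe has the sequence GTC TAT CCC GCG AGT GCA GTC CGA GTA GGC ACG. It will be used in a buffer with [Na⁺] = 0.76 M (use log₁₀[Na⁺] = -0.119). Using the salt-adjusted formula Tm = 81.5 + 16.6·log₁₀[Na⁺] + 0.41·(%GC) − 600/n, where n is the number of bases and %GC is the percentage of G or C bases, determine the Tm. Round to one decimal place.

87.4°C

Length n = 33. Scanning the sequence gives C=10, A=6, G=11, T=6.
G+C = 21, so %GC = 21/33 × 100 = 63.636%
Salt term: 16.6 × (-0.119) = -1.975
GC term: 0.41 × 63.636 = 26.091; length term: −600/33 = −18.182
Tm = 81.5 + (-1.975) + 26.091 − 18.182 = 87.434 → 87.4°C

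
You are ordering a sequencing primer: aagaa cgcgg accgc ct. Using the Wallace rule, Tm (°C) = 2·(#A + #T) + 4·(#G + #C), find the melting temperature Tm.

56°C

Base counts: T=1, C=6, G=5, A=5
A+T = 6, G+C = 11
Tm = 4·11 + 2·6 = 44 + 12 = 56°C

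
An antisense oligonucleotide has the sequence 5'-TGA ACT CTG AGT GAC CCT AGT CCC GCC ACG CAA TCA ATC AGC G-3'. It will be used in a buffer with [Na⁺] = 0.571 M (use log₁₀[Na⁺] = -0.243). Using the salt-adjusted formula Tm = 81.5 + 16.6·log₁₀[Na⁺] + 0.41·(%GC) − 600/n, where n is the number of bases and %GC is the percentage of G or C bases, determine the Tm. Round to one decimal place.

Length n = 43. A=11, C=15, T=8, G=9
G+C = 24, so %GC = 24/43 × 100 = 55.814%
Salt term: 16.6 × (-0.243) = -4.034
GC term: 0.41 × 55.814 = 22.884; length term: −600/43 = −13.953
Tm = 81.5 + (-4.034) + 22.884 − 13.953 = 86.397 → 86.4°C

86.4°C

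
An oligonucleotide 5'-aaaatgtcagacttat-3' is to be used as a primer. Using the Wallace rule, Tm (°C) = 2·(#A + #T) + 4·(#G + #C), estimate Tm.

Counting bases: C=2, G=2, T=5, A=7
AT pairs contribute 12, GC pairs contribute 4.
Tm = 2(12) + 4(4) = 24 + 16 = 40°C

40°C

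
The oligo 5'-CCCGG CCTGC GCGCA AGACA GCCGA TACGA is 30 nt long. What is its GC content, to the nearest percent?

70%

Base counts: C=12, A=7, G=9, T=2
G+C = 9 + 12 = 21 out of 30 bases
%GC = 21/30 × 100 = 70% ≈ 70%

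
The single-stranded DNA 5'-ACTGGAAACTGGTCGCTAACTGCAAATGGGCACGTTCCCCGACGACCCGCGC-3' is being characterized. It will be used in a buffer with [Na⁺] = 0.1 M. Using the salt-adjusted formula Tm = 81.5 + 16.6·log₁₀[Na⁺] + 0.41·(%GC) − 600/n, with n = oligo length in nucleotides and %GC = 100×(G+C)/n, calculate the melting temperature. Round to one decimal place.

78.6°C

Length n = 52. Scanning the sequence gives A=12, C=18, T=8, G=14.
G+C = 32, so %GC = 32/52 × 100 = 61.538%
Salt term: 16.6 × (-1) = -16.6
GC term: 0.41 × 61.538 = 25.231; length term: −600/52 = −11.538
Tm = 81.5 + (-16.6) + 25.231 − 11.538 = 78.593 → 78.6°C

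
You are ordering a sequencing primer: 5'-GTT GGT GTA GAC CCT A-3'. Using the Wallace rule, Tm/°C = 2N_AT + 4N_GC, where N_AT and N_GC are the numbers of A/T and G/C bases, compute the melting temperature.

48°C

G=5, C=3, A=3, T=5
So N_AT = 8 and N_GC = 8.
Tm = 2(8) + 4(8) = 16 + 32 = 48°C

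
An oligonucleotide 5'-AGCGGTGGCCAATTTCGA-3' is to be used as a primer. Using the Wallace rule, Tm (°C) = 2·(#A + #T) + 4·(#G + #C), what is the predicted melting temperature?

56°C

Scanning the sequence gives T=4, A=4, C=4, G=6.
So N_AT = 8 and N_GC = 10.
Tm = 2×8 + 4×10 = 56°C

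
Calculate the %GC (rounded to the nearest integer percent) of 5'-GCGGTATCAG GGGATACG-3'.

Scanning the sequence gives T=3, C=3, A=4, G=8.
G+C = 8 + 3 = 11 out of 18 bases
%GC = 11/18 × 100 = 61.11% ≈ 61%

61%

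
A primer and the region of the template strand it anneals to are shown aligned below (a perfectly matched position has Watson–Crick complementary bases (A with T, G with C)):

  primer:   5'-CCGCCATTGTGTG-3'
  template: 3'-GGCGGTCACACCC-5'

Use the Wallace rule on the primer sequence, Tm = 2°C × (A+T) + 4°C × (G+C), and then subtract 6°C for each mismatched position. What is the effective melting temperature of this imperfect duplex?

Primer base counts: A=1, T=4, G=4, C=4 → A+T=5, G+C=8
Perfect-match Tm = 2(5) + 4(8) = 10 + 32 = 42°C
Mismatches (positions where the bases are not complementary): 2 (at positions 7, 12)
Effective Tm = 42 − 2×6 = 42 − 12 = 30°C

30°C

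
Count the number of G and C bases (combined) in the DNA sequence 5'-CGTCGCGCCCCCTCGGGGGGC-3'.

19

Counting bases: T=2, G=9, C=10, A=0
G+C = 9 + 10 = 19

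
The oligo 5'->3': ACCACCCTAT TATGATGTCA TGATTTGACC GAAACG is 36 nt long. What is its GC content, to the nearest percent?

42%

G=6, T=10, A=11, C=9
G+C = 6 + 9 = 15 out of 36 bases
%GC = 15/36 × 100 = 41.67% ≈ 42%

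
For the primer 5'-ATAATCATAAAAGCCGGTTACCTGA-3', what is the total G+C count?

9

Scanning the sequence gives A=10, G=4, C=5, T=6.
Total G or C: 4 + 5 = 9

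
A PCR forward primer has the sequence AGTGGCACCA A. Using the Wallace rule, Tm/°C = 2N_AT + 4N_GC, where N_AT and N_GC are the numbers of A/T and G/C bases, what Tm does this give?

T=1, A=4, C=3, G=3
AT pairs contribute 5, GC pairs contribute 6.
Tm = 2×5 + 4×6 = 34°C

34°C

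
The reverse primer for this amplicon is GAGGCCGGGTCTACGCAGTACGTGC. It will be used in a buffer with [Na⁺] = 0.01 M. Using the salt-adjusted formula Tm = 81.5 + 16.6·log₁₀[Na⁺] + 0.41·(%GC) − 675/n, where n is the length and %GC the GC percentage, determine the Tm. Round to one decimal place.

Length n = 25. Scanning the sequence gives C=7, A=4, T=4, G=10.
G+C = 17, so %GC = 17/25 × 100 = 68%
Salt term: 16.6 × (-2) = -33.2
GC term: 0.41 × 68 = 27.88; length term: −675/25 = −27
Tm = 81.5 + (-33.2) + 27.88 − 27 = 49.18 → 49.2°C

49.2°C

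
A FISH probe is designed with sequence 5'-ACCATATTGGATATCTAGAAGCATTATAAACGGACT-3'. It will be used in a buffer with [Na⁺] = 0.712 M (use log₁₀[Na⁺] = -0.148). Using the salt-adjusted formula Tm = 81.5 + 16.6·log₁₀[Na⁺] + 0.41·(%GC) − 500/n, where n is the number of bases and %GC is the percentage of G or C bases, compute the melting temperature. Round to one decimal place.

Length n = 36. Counting bases: T=10, A=14, G=6, C=6
G+C = 12, so %GC = 12/36 × 100 = 33.333%
Salt term: 16.6 × (-0.148) = -2.457
GC term: 0.41 × 33.333 = 13.667; length term: −500/36 = −13.889
Tm = 81.5 + (-2.457) + 13.667 − 13.889 = 78.821 → 78.8°C

78.8°C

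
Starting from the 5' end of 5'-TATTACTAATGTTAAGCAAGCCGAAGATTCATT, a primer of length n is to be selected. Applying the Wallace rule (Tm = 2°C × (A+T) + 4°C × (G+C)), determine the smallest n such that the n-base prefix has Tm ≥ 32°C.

n = 14

First 13 bases: TATTACTAATGTT → Tm = 30°C (< 32°C)
First 14 bases: TATTACTAATGTTA → Tm = 32°C (≥ 32°C)
Since every base adds ≥2°C, Tm only increases with n, so the threshold is first crossed at n = 14.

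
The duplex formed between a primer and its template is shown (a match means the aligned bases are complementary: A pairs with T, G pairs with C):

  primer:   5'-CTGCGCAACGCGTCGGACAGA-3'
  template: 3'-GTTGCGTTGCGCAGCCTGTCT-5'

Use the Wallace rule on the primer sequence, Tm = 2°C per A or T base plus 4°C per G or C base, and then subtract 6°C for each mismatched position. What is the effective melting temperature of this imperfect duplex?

Primer base counts: A=5, T=2, G=7, C=7 → A+T=7, G+C=14
Perfect-match Tm = 2(7) + 4(14) = 14 + 56 = 70°C
Mismatches (positions where the bases are not complementary): 2 (at positions 2, 3)
Effective Tm = 70 − 2×6 = 70 − 12 = 58°C

58°C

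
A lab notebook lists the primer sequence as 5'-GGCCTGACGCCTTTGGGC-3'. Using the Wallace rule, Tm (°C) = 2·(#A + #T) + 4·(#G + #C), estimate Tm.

Scanning the sequence gives A=1, T=4, G=7, C=6.
AT pairs contribute 5, GC pairs contribute 13.
Tm = 2(5) + 4(13) = 10 + 52 = 62°C

62°C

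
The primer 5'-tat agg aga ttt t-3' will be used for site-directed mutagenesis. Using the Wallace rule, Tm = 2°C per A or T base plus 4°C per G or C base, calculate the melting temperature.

32°C

Counting bases: G=3, T=6, C=0, A=4
A+T = 10, G+C = 3
Tm = 2(10) + 4(3) = 20 + 12 = 32°C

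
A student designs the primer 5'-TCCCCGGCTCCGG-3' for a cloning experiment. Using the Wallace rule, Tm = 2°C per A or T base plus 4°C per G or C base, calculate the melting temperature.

48°C

Counting bases: G=4, T=2, C=7, A=0
So N_AT = 2 and N_GC = 11.
Tm = 2(2) + 4(11) = 4 + 44 = 48°C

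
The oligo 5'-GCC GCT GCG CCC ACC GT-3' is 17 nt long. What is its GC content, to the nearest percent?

T=2, C=9, A=1, G=5
G+C = 5 + 9 = 14 out of 17 bases
%GC = 14/17 × 100 = 82.35% ≈ 82%

82%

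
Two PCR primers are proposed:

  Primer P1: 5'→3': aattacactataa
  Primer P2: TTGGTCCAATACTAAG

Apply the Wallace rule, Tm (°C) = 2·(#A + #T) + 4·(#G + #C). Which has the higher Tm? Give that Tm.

Primer P2, 44°C

Primer P1: A+T=11, G+C=2 → Tm = 2(11)+4(2) = 30°C
Primer P2: A+T=10, G+C=6 → Tm = 2(10)+4(6) = 44°C
30°C vs 44°C → primer P2 is higher.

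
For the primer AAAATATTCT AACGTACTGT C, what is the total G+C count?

T=7, G=2, A=8, C=4
G+C = 2 + 4 = 6

6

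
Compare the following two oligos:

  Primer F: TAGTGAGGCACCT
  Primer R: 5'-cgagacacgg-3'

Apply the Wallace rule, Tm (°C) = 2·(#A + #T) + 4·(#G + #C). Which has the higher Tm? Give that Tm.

Primer F: A+T=6, G+C=7 → Tm = 2(6)+4(7) = 40°C
Primer R: A+T=3, G+C=7 → Tm = 2(3)+4(7) = 34°C
40°C vs 34°C → primer F is higher.

Primer F, 40°C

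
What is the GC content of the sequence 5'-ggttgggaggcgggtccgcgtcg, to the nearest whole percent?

Base counts: T=4, G=13, A=1, C=5
G+C = 13 + 5 = 18 out of 23 bases
%GC = 18/23 × 100 = 78.26% ≈ 78%

78%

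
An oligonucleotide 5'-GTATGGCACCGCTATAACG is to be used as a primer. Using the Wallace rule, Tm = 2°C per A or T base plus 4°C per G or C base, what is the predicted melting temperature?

Counting bases: A=5, G=5, C=5, T=4
So N_AT = 9 and N_GC = 10.
Tm = 4·10 + 2·9 = 40 + 18 = 58°C

58°C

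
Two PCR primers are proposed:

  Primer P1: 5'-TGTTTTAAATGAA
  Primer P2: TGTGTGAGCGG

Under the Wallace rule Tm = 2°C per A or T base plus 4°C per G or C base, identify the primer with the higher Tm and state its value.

Primer P2, 36°C

Primer P1: A+T=11, G+C=2 → Tm = 2(11)+4(2) = 30°C
Primer P2: A+T=4, G+C=7 → Tm = 2(4)+4(7) = 36°C
30°C vs 36°C → primer P2 is higher.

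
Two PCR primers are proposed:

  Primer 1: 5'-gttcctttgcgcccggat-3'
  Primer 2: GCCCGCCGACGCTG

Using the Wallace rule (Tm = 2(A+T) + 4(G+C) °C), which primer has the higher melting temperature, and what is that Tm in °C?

Primer 1, 58°C

Primer 1: A+T=7, G+C=11 → Tm = 2(7)+4(11) = 58°C
Primer 2: A+T=2, G+C=12 → Tm = 2(2)+4(12) = 52°C
58°C vs 52°C → primer 1 is higher.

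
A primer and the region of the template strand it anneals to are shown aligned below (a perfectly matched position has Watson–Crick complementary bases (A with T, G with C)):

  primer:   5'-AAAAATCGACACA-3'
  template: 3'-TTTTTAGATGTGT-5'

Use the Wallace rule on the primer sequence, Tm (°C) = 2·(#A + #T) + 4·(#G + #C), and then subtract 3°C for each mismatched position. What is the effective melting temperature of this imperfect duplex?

31°C

Primer base counts: A=8, T=1, G=1, C=3 → A+T=9, G+C=4
Perfect-match Tm = 2(9) + 4(4) = 18 + 16 = 34°C
Mismatches (positions where the bases are not complementary): 1 (at position 8)
Effective Tm = 34 − 1×3 = 34 − 3 = 31°C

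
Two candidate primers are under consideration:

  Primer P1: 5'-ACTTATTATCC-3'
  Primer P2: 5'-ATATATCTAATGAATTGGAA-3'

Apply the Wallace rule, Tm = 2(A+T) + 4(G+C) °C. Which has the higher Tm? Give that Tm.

Primer P2, 48°C

Primer P1: A+T=8, G+C=3 → Tm = 2(8)+4(3) = 28°C
Primer P2: A+T=16, G+C=4 → Tm = 2(16)+4(4) = 48°C
28°C vs 48°C → primer P2 is higher.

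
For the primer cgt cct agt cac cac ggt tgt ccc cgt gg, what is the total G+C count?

19

Counting bases: T=7, C=11, G=8, A=3
G+C = 8 + 11 = 19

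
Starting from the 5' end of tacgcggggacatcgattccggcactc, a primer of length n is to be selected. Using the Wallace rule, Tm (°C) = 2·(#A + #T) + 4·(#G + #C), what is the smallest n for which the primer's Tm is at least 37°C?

n = 11

First 10 bases: TACGCGGGGA → Tm = 34°C (< 37°C)
First 11 bases: TACGCGGGGAC → Tm = 38°C (≥ 37°C)
Since every base adds ≥2°C, Tm only increases with n, so the threshold is first crossed at n = 11.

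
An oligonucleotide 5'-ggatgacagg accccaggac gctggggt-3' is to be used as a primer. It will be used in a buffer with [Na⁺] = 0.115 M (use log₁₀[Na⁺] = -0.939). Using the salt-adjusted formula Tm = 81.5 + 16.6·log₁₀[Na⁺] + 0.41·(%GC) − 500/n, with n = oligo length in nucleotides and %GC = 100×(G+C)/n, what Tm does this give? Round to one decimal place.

Length n = 28. T=3, C=7, G=12, A=6
G+C = 19, so %GC = 19/28 × 100 = 67.857%
Salt term: 16.6 × (-0.939) = -15.587
GC term: 0.41 × 67.857 = 27.821; length term: −500/28 = −17.857
Tm = 81.5 + (-15.587) + 27.821 − 17.857 = 75.877 → 75.9°C

75.9°C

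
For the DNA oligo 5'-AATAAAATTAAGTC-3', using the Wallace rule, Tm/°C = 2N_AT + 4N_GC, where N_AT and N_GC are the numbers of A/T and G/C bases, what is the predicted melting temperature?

32°C

Scanning the sequence gives A=8, G=1, C=1, T=4.
So N_AT = 12 and N_GC = 2.
Tm = 2(12) + 4(2) = 24 + 8 = 32°C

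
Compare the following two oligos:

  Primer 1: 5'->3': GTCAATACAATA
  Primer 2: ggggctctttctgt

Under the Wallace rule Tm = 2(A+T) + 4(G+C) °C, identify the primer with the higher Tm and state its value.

Primer 1: A+T=9, G+C=3 → Tm = 2(9)+4(3) = 30°C
Primer 2: A+T=6, G+C=8 → Tm = 2(6)+4(8) = 44°C
30°C vs 44°C → primer 2 is higher.

Primer 2, 44°C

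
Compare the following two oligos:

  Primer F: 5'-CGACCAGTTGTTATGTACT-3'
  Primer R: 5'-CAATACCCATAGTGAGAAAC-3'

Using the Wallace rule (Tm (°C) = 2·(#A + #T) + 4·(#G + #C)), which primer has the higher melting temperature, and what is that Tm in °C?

Primer F: A+T=11, G+C=8 → Tm = 2(11)+4(8) = 54°C
Primer R: A+T=12, G+C=8 → Tm = 2(12)+4(8) = 56°C
54°C vs 56°C → primer R is higher.

Primer R, 56°C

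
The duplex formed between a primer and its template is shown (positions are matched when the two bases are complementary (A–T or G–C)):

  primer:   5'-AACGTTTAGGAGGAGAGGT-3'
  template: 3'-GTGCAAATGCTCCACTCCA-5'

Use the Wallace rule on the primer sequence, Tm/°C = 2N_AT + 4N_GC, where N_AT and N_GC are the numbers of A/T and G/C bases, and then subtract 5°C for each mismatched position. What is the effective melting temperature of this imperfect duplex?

41°C

Primer base counts: A=6, T=4, G=8, C=1 → A+T=10, G+C=9
Perfect-match Tm = 2(10) + 4(9) = 20 + 36 = 56°C
Mismatches (positions where the bases are not complementary): 3 (at positions 1, 9, 14)
Effective Tm = 56 − 3×5 = 56 − 15 = 41°C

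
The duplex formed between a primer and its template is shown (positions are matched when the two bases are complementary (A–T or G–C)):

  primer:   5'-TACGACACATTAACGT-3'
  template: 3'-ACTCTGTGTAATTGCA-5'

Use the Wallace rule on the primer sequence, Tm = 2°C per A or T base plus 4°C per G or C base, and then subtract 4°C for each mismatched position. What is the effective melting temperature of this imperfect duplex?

36°C

Primer base counts: A=6, T=4, G=2, C=4 → A+T=10, G+C=6
Perfect-match Tm = 2(10) + 4(6) = 20 + 24 = 44°C
Mismatches (positions where the bases are not complementary): 2 (at positions 2, 3)
Effective Tm = 44 − 2×4 = 44 − 8 = 36°C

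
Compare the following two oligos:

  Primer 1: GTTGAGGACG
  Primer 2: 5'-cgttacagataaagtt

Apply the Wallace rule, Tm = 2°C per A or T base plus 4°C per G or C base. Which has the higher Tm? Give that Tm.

Primer 1: A+T=4, G+C=6 → Tm = 2(4)+4(6) = 32°C
Primer 2: A+T=11, G+C=5 → Tm = 2(11)+4(5) = 42°C
32°C vs 42°C → primer 2 is higher.

Primer 2, 42°C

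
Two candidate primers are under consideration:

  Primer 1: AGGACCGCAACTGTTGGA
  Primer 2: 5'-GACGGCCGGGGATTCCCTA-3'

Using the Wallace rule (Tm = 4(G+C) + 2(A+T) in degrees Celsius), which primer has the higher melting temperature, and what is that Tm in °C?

Primer 1: A+T=8, G+C=10 → Tm = 2(8)+4(10) = 56°C
Primer 2: A+T=6, G+C=13 → Tm = 2(6)+4(13) = 64°C
56°C vs 64°C → primer 2 is higher.

Primer 2, 64°C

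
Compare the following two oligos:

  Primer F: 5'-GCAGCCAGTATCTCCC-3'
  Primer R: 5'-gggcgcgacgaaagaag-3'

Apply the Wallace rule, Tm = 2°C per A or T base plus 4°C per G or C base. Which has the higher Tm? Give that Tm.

Primer F: A+T=6, G+C=10 → Tm = 2(6)+4(10) = 52°C
Primer R: A+T=6, G+C=11 → Tm = 2(6)+4(11) = 56°C
52°C vs 56°C → primer R is higher.

Primer R, 56°C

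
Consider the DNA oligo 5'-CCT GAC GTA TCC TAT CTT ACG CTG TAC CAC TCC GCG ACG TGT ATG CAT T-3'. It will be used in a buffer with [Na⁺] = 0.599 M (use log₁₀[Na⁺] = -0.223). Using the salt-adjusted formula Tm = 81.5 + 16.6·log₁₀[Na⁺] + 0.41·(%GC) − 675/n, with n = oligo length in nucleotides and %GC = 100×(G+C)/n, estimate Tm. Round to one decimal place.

84.9°C

Length n = 49. Base counts: G=9, T=15, C=16, A=9
G+C = 25, so %GC = 25/49 × 100 = 51.02%
Salt term: 16.6 × (-0.223) = -3.702
GC term: 0.41 × 51.02 = 20.918; length term: −675/49 = −13.776
Tm = 81.5 + (-3.702) + 20.918 − 13.776 = 84.94 → 84.9°C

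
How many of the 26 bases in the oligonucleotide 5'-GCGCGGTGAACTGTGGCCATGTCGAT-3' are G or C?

Scanning the sequence gives G=10, C=6, T=6, A=4.
Total G or C: 10 + 6 = 16

16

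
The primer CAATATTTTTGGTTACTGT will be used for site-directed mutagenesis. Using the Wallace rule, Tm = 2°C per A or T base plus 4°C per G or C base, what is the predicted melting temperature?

48°C

Counting bases: C=2, G=3, A=4, T=10
AT pairs contribute 14, GC pairs contribute 5.
Tm = 2×14 + 4×5 = 48°C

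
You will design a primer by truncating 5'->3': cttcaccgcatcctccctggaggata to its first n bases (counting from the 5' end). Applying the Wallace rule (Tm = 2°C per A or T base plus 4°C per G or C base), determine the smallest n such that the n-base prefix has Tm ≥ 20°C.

n = 7

First 6 bases: CTTCAC → Tm = 18°C (< 20°C)
First 7 bases: CTTCACC → Tm = 22°C (≥ 20°C)
Each additional base adds 2°C (A/T) or 4°C (G/C), so Tm is non-decreasing in n; n = 7 is the first length to reach 20°C.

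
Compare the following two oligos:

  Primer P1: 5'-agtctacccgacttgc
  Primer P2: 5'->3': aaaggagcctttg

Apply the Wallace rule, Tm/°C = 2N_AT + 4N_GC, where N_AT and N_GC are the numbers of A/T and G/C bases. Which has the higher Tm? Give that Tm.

Primer P1, 50°C

Primer P1: A+T=7, G+C=9 → Tm = 2(7)+4(9) = 50°C
Primer P2: A+T=7, G+C=6 → Tm = 2(7)+4(6) = 38°C
50°C vs 38°C → primer P1 is higher.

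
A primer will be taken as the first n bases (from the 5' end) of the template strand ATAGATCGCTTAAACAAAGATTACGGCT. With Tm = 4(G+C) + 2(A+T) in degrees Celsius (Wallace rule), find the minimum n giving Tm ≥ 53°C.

First 20 bases: ATAGATCGCTTAAACAAAGA → Tm = 52°C (< 53°C)
First 21 bases: ATAGATCGCTTAAACAAAGAT → Tm = 54°C (≥ 53°C)
Each additional base adds 2°C (A/T) or 4°C (G/C), so Tm is non-decreasing in n; n = 21 is the first length to reach 53°C.

n = 21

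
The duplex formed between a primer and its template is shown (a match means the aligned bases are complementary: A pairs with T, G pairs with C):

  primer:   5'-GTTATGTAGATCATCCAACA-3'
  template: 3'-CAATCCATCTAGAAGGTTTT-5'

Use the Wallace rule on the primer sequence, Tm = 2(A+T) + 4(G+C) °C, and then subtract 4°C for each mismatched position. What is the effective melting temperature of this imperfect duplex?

42°C

Primer base counts: A=7, T=6, G=3, C=4 → A+T=13, G+C=7
Perfect-match Tm = 2(13) + 4(7) = 26 + 28 = 54°C
Mismatches (positions where the bases are not complementary): 3 (at positions 5, 13, 19)
Effective Tm = 54 − 3×4 = 54 − 12 = 42°C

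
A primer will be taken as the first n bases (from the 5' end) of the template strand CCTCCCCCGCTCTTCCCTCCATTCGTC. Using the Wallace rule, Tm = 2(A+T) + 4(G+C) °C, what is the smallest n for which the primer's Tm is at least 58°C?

n = 17

First 16 bases: CCTCCCCCGCTCTTCC → Tm = 56°C (< 58°C)
First 17 bases: CCTCCCCCGCTCTTCCC → Tm = 60°C (≥ 58°C)
Each additional base adds 2°C (A/T) or 4°C (G/C), so Tm is non-decreasing in n; n = 17 is the first length to reach 58°C.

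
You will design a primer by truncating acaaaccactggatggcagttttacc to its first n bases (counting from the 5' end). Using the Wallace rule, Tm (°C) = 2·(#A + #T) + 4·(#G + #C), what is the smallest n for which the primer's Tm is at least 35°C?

n = 12

First 11 bases: ACAAACCACTG → Tm = 32°C (< 35°C)
First 12 bases: ACAAACCACTGG → Tm = 36°C (≥ 35°C)
Since every base adds ≥2°C, Tm only increases with n, so the threshold is first crossed at n = 12.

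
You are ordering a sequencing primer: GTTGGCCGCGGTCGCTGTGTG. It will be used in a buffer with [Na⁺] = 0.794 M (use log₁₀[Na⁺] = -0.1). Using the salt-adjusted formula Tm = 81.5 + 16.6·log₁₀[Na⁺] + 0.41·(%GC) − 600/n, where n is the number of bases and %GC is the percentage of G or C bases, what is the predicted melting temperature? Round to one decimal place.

Length n = 21. G=10, T=6, C=5, A=0
G+C = 15, so %GC = 15/21 × 100 = 71.429%
Salt term: 16.6 × (-0.1) = -1.66
GC term: 0.41 × 71.429 = 29.286; length term: −600/21 = −28.571
Tm = 81.5 + (-1.66) + 29.286 − 28.571 = 80.555 → 80.6°C

80.6°C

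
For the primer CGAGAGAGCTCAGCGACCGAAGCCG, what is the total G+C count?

Counting bases: C=8, G=9, T=1, A=7
G+C = 9 + 8 = 17

17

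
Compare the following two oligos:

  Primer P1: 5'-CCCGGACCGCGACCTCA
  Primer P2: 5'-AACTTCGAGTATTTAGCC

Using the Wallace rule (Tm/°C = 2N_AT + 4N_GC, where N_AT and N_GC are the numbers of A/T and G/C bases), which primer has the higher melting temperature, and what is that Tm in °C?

Primer P1: A+T=4, G+C=13 → Tm = 2(4)+4(13) = 60°C
Primer P2: A+T=11, G+C=7 → Tm = 2(11)+4(7) = 50°C
60°C vs 50°C → primer P1 is higher.

Primer P1, 60°C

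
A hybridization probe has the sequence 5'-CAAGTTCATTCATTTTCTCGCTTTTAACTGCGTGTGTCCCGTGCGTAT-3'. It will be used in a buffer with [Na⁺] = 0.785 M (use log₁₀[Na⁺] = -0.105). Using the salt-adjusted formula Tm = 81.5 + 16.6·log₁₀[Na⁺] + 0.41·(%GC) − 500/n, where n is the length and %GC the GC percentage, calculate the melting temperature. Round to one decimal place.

87.3°C

Length n = 48. Base counts: A=7, G=9, C=12, T=20
G+C = 21, so %GC = 21/48 × 100 = 43.75%
Salt term: 16.6 × (-0.105) = -1.743
GC term: 0.41 × 43.75 = 17.938; length term: −500/48 = −10.417
Tm = 81.5 + (-1.743) + 17.938 − 10.417 = 87.278 → 87.3°C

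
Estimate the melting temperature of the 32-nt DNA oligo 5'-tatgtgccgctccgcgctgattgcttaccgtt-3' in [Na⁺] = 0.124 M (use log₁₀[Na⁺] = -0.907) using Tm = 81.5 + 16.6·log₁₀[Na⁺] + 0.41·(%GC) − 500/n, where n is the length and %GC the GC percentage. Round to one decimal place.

73.9°C

Length n = 32. Counting bases: G=8, A=3, T=11, C=10
G+C = 18, so %GC = 18/32 × 100 = 56.25%
Salt term: 16.6 × (-0.907) = -15.056
GC term: 0.41 × 56.25 = 23.062; length term: −500/32 = −15.625
Tm = 81.5 + (-15.056) + 23.062 − 15.625 = 73.881 → 73.9°C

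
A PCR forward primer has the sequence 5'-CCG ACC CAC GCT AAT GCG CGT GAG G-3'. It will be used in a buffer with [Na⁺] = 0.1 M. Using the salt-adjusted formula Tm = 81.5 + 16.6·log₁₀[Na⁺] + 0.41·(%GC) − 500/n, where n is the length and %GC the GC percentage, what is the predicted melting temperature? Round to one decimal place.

72.8°C

Length n = 25. Base counts: G=8, C=9, A=5, T=3
G+C = 17, so %GC = 17/25 × 100 = 68%
Salt term: 16.6 × (-1) = -16.6
GC term: 0.41 × 68 = 27.88; length term: −500/25 = −20
Tm = 81.5 + (-16.6) + 27.88 − 20 = 72.78 → 72.8°C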